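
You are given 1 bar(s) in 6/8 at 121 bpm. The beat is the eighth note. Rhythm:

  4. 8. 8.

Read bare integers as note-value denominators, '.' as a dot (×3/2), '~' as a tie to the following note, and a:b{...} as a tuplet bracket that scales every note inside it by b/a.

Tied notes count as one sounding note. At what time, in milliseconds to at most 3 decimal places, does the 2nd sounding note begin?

note 2 onset = 3b = 1487.603ms

1. 0.0ms @ 0 + 1487.603ms (3)
2. 1487.603ms @ 3 + 743.802ms (3/2)
3. 2231.405ms @ 9/2 + 743.802ms (3/2)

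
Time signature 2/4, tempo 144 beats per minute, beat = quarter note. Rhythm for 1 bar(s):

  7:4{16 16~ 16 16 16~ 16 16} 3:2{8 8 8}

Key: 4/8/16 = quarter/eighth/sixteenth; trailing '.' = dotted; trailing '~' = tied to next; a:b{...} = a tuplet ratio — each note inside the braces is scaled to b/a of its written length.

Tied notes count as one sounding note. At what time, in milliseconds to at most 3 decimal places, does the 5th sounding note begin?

1. 0.0ms @ 0 + 59.524ms (1/7)
2. 59.524ms @ 1/7 + 119.048ms (2/7)
3. 178.571ms @ 3/7 + 59.524ms (1/7)
4. 238.095ms @ 4/7 + 119.048ms (2/7)
5. 357.143ms @ 6/7 + 59.524ms (1/7)
6. 416.667ms @ 1 + 138.889ms (1/3)
7. 555.556ms @ 4/3 + 138.889ms (1/3)
8. 694.444ms @ 5/3 + 138.889ms (1/3)

note 5 onset = 6/7b = 357.143ms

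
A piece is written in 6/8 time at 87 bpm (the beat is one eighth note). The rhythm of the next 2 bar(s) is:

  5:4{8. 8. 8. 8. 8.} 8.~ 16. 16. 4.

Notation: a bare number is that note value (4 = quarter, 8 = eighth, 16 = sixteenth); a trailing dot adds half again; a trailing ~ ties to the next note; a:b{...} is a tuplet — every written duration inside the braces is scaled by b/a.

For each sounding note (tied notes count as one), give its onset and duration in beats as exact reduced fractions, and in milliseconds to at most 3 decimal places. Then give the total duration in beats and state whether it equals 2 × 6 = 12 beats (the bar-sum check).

1) 0.0ms=0b +827.586ms=6/5b
2) 827.586ms=6/5b +827.586ms=6/5b
3) 1655.172ms=12/5b +827.586ms=6/5b
4) 2482.759ms=18/5b +827.586ms=6/5b
5) 3310.345ms=24/5b +827.586ms=6/5b
6) 4137.931ms=6b +1551.724ms=9/4b
7) 5689.655ms=33/4b +517.241ms=3/4b
8) 6206.897ms=9b +2068.966ms=3b
Σ=12b of 12 (87bpm 6/8) — PASS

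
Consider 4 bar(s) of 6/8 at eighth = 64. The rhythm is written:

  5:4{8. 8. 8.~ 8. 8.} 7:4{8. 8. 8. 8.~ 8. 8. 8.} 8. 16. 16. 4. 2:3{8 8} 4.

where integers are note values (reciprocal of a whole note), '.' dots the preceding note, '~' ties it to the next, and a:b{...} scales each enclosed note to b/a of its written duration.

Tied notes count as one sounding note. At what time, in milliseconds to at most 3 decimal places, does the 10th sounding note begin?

note 10 onset = 78/7b = 10446.429ms

1. 0.0ms @ 0 + 1125.0ms (6/5)
2. 1125.0ms @ 6/5 + 1125.0ms (6/5)
3. 2250.0ms @ 12/5 + 2250.0ms (12/5)
4. 4500.0ms @ 24/5 + 1125.0ms (6/5)
5. 5625.0ms @ 6 + 803.571ms (6/7)
6. 6428.571ms @ 48/7 + 803.571ms (6/7)
7. 7232.143ms @ 54/7 + 803.571ms (6/7)
8. 8035.714ms @ 60/7 + 1607.143ms (12/7)
9. 9642.857ms @ 72/7 + 803.571ms (6/7)
10. 10446.429ms @ 78/7 + 803.571ms (6/7)
11. 11250.0ms @ 12 + 1406.25ms (3/2)
12. 12656.25ms @ 27/2 + 703.125ms (3/4)
13. 13359.375ms @ 57/4 + 703.125ms (3/4)
14. 14062.5ms @ 15 + 2812.5ms (3)
15. 16875.0ms @ 18 + 1406.25ms (3/2)
16. 18281.25ms @ 39/2 + 1406.25ms (3/2)
17. 19687.5ms @ 21 + 2812.5ms (3)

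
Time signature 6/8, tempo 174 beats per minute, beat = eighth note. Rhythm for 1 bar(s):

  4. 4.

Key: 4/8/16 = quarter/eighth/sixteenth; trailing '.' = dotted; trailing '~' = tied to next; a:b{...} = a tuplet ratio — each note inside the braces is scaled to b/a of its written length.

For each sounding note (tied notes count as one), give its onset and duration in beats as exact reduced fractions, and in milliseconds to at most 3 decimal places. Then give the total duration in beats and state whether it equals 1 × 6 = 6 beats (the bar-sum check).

1) 0.0ms=0b +1034.483ms=3b
2) 1034.483ms=3b +1034.483ms=3b
Σ=6b of 6 (174bpm 6/8) — PASS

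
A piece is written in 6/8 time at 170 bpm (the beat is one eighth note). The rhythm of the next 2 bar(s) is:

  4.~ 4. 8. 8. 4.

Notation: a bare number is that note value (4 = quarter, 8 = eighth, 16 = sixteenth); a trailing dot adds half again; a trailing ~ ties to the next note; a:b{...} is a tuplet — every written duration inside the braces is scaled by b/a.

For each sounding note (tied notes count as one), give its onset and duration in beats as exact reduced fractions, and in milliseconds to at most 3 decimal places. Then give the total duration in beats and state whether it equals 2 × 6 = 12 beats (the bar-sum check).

1) 0.0ms=0b +2117.647ms=6b
2) 2117.647ms=6b +529.412ms=3/2b
3) 2647.059ms=15/2b +529.412ms=3/2b
4) 3176.471ms=9b +1058.824ms=3b
Σ=12b of 12 (170bpm 6/8) — PASS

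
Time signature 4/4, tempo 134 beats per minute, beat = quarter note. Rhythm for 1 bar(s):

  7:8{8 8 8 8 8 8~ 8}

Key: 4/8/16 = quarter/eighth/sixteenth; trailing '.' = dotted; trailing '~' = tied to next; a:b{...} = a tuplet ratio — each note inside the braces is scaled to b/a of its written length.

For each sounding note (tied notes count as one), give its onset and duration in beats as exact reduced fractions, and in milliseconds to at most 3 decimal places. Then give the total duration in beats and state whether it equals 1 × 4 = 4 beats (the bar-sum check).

1) 0.0ms=0b +255.864ms=4/7b
2) 255.864ms=4/7b +255.864ms=4/7b
3) 511.727ms=8/7b +255.864ms=4/7b
4) 767.591ms=12/7b +255.864ms=4/7b
5) 1023.454ms=16/7b +255.864ms=4/7b
6) 1279.318ms=20/7b +511.727ms=8/7b
Σ=4b of 4 (134bpm 4/4) — PASS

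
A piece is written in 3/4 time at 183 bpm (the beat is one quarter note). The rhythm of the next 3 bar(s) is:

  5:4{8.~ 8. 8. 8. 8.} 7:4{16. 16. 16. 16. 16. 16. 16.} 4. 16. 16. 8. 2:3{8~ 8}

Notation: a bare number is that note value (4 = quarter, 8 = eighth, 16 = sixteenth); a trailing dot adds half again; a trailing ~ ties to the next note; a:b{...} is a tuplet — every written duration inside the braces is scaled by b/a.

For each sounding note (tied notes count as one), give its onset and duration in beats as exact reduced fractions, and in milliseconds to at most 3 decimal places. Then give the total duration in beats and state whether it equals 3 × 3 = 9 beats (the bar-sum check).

1) 0.0ms=0b +393.443ms=6/5b
2) 393.443ms=6/5b +196.721ms=3/5b
3) 590.164ms=9/5b +196.721ms=3/5b
4) 786.885ms=12/5b +196.721ms=3/5b
5) 983.607ms=3b +70.258ms=3/14b
6) 1053.864ms=45/14b +70.258ms=3/14b
7) 1124.122ms=24/7b +70.258ms=3/14b
8) 1194.379ms=51/14b +70.258ms=3/14b
9) 1264.637ms=27/7b +70.258ms=3/14b
10) 1334.895ms=57/14b +70.258ms=3/14b
11) 1405.152ms=30/7b +70.258ms=3/14b
12) 1475.41ms=9/2b +491.803ms=3/2b
13) 1967.213ms=6b +122.951ms=3/8b
14) 2090.164ms=51/8b +122.951ms=3/8b
15) 2213.115ms=27/4b +245.902ms=3/4b
16) 2459.016ms=15/2b +491.803ms=3/2b
Σ=9b of 9 (183bpm 3/4) — PASS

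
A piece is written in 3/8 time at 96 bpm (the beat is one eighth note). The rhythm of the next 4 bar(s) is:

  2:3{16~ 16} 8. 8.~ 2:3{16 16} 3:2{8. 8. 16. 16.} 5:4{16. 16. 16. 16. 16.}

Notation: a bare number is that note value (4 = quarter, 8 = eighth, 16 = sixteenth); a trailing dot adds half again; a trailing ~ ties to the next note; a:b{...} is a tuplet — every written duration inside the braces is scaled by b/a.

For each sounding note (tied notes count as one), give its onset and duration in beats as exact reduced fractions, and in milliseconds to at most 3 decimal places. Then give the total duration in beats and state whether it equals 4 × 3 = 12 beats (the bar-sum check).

1) 0.0ms=0b +937.5ms=3/2b
2) 937.5ms=3/2b +937.5ms=3/2b
3) 1875.0ms=3b +1406.25ms=9/4b
4) 3281.25ms=21/4b +468.75ms=3/4b
5) 3750.0ms=6b +625.0ms=1b
6) 4375.0ms=7b +625.0ms=1b
7) 5000.0ms=8b +312.5ms=1/2b
8) 5312.5ms=17/2b +312.5ms=1/2b
9) 5625.0ms=9b +375.0ms=3/5b
10) 6000.0ms=48/5b +375.0ms=3/5b
11) 6375.0ms=51/5b +375.0ms=3/5b
12) 6750.0ms=54/5b +375.0ms=3/5b
13) 7125.0ms=57/5b +375.0ms=3/5b
Σ=12b of 12 (96bpm 3/8) — PASS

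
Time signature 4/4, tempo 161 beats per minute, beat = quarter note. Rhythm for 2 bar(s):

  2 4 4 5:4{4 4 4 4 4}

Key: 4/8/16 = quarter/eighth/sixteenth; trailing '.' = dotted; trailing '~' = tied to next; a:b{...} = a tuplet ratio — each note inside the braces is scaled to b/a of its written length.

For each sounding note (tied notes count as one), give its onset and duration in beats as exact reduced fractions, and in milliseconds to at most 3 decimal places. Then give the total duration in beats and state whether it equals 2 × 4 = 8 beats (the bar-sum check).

1) 0.0ms=0b +745.342ms=2b
2) 745.342ms=2b +372.671ms=1b
3) 1118.012ms=3b +372.671ms=1b
4) 1490.683ms=4b +298.137ms=4/5b
5) 1788.82ms=24/5b +298.137ms=4/5b
6) 2086.957ms=28/5b +298.137ms=4/5b
7) 2385.093ms=32/5b +298.137ms=4/5b
8) 2683.23ms=36/5b +298.137ms=4/5b
Σ=8b of 8 (161bpm 4/4) — PASS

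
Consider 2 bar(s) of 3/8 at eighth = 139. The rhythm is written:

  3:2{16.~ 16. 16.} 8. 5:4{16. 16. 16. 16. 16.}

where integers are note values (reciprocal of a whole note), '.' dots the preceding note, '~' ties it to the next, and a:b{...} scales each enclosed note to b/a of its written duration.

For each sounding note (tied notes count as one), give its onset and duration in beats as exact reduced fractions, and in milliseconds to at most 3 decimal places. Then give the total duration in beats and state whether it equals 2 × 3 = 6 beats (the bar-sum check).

1) 0.0ms=0b +431.655ms=1b
2) 431.655ms=1b +215.827ms=1/2b
3) 647.482ms=3/2b +647.482ms=3/2b
4) 1294.964ms=3b +258.993ms=3/5b
5) 1553.957ms=18/5b +258.993ms=3/5b
6) 1812.95ms=21/5b +258.993ms=3/5b
7) 2071.942ms=24/5b +258.993ms=3/5b
8) 2330.935ms=27/5b +258.993ms=3/5b
Σ=6b of 6 (139bpm 3/8) — PASS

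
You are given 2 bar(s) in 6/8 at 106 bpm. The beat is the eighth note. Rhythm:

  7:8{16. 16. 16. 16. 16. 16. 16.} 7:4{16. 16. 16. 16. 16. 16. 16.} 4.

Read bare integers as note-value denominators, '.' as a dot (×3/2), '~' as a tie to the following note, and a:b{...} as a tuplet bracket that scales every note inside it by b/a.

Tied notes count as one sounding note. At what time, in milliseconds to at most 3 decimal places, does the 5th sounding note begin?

1. 0.0ms @ 0 + 485.175ms (6/7)
2. 485.175ms @ 6/7 + 485.175ms (6/7)
3. 970.35ms @ 12/7 + 485.175ms (6/7)
4. 1455.526ms @ 18/7 + 485.175ms (6/7)
5. 1940.701ms @ 24/7 + 485.175ms (6/7)
6. 2425.876ms @ 30/7 + 485.175ms (6/7)
7. 2911.051ms @ 36/7 + 485.175ms (6/7)
8. 3396.226ms @ 6 + 242.588ms (3/7)
9. 3638.814ms @ 45/7 + 242.588ms (3/7)
10. 3881.402ms @ 48/7 + 242.588ms (3/7)
11. 4123.989ms @ 51/7 + 242.588ms (3/7)
12. 4366.577ms @ 54/7 + 242.588ms (3/7)
13. 4609.164ms @ 57/7 + 242.588ms (3/7)
14. 4851.752ms @ 60/7 + 242.588ms (3/7)
15. 5094.34ms @ 9 + 1698.113ms (3)

note 5 onset = 24/7b = 1940.701ms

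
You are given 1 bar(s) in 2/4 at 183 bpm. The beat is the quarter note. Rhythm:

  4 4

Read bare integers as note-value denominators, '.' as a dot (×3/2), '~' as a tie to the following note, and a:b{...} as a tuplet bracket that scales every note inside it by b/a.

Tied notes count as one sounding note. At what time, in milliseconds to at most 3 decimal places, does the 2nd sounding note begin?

note 2 onset = 1b = 327.869ms

1. 0.0ms @ 0 + 327.869ms (1)
2. 327.869ms @ 1 + 327.869ms (1)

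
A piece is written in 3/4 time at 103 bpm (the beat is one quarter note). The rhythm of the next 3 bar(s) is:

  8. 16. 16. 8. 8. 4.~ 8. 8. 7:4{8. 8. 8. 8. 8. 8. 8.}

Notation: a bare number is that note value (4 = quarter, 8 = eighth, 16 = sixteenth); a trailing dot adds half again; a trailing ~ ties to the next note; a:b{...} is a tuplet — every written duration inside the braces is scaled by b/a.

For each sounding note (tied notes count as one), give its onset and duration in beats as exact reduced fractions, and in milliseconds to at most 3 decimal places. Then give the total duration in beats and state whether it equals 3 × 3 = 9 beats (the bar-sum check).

1) 0.0ms=0b +436.893ms=3/4b
2) 436.893ms=3/4b +218.447ms=3/8b
3) 655.34ms=9/8b +218.447ms=3/8b
4) 873.786ms=3/2b +436.893ms=3/4b
5) 1310.68ms=9/4b +436.893ms=3/4b
6) 1747.573ms=3b +1310.68ms=9/4b
7) 3058.252ms=21/4b +436.893ms=3/4b
8) 3495.146ms=6b +249.653ms=3/7b
9) 3744.799ms=45/7b +249.653ms=3/7b
10) 3994.452ms=48/7b +249.653ms=3/7b
11) 4244.105ms=51/7b +249.653ms=3/7b
12) 4493.759ms=54/7b +249.653ms=3/7b
13) 4743.412ms=57/7b +249.653ms=3/7b
14) 4993.065ms=60/7b +249.653ms=3/7b
Σ=9b of 9 (103bpm 3/4) — PASS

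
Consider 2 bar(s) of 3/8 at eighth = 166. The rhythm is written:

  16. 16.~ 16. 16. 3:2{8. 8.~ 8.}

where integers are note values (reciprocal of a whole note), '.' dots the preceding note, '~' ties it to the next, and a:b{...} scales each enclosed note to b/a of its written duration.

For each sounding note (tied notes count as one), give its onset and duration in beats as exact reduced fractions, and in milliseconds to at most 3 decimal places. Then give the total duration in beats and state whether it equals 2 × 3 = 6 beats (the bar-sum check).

1) 0.0ms=0b +271.084ms=3/4b
2) 271.084ms=3/4b +542.169ms=3/2b
3) 813.253ms=9/4b +271.084ms=3/4b
4) 1084.337ms=3b +361.446ms=1b
5) 1445.783ms=4b +722.892ms=2b
Σ=6b of 6 (166bpm 3/8) — PASS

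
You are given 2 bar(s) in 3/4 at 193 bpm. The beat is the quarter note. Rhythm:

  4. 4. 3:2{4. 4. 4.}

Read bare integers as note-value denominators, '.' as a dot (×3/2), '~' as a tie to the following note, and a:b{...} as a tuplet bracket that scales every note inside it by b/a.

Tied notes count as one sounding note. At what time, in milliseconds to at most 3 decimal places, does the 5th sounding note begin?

1. 0.0ms @ 0 + 466.321ms (3/2)
2. 466.321ms @ 3/2 + 466.321ms (3/2)
3. 932.642ms @ 3 + 310.881ms (1)
4. 1243.523ms @ 4 + 310.881ms (1)
5. 1554.404ms @ 5 + 310.881ms (1)

note 5 onset = 5b = 1554.404ms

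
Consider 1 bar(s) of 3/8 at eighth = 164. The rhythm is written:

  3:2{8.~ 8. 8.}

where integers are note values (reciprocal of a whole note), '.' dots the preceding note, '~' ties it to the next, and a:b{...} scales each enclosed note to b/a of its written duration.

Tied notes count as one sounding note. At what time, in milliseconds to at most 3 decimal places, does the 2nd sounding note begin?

note 2 onset = 2b = 731.707ms

1. 0.0ms @ 0 + 731.707ms (2)
2. 731.707ms @ 2 + 365.854ms (1)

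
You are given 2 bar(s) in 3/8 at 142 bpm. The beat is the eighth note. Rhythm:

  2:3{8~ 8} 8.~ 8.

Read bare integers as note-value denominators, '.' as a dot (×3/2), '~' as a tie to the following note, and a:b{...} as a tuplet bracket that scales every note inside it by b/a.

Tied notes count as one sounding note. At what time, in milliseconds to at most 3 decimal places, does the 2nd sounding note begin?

note 2 onset = 3b = 1267.606ms

1. 0.0ms @ 0 + 1267.606ms (3)
2. 1267.606ms @ 3 + 1267.606ms (3)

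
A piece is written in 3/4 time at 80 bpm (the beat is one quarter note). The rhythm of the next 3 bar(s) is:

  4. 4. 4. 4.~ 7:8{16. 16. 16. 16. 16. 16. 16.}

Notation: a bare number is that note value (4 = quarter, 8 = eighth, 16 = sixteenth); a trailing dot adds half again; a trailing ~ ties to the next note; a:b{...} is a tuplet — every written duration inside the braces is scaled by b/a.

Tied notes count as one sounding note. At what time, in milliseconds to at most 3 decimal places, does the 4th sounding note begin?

note 4 onset = 9/2b = 3375.0ms

1. 0.0ms @ 0 + 1125.0ms (3/2)
2. 1125.0ms @ 3/2 + 1125.0ms (3/2)
3. 2250.0ms @ 3 + 1125.0ms (3/2)
4. 3375.0ms @ 9/2 + 1446.429ms (27/14)
5. 4821.429ms @ 45/7 + 321.429ms (3/7)
6. 5142.857ms @ 48/7 + 321.429ms (3/7)
7. 5464.286ms @ 51/7 + 321.429ms (3/7)
8. 5785.714ms @ 54/7 + 321.429ms (3/7)
9. 6107.143ms @ 57/7 + 321.429ms (3/7)
10. 6428.571ms @ 60/7 + 321.429ms (3/7)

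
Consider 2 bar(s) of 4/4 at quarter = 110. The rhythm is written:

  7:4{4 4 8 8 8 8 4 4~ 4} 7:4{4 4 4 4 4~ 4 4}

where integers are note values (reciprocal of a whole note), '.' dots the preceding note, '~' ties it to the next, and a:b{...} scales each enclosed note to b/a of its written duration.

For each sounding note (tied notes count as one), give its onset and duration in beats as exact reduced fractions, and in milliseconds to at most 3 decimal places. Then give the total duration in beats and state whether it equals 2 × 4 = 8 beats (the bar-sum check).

1) 0.0ms=0b +311.688ms=4/7b
2) 311.688ms=4/7b +311.688ms=4/7b
3) 623.377ms=8/7b +155.844ms=2/7b
4) 779.221ms=10/7b +155.844ms=2/7b
5) 935.065ms=12/7b +155.844ms=2/7b
6) 1090.909ms=2b +155.844ms=2/7b
7) 1246.753ms=16/7b +311.688ms=4/7b
8) 1558.442ms=20/7b +623.377ms=8/7b
9) 2181.818ms=4b +311.688ms=4/7b
10) 2493.506ms=32/7b +311.688ms=4/7b
11) 2805.195ms=36/7b +311.688ms=4/7b
12) 3116.883ms=40/7b +311.688ms=4/7b
13) 3428.571ms=44/7b +623.377ms=8/7b
14) 4051.948ms=52/7b +311.688ms=4/7b
Σ=8b of 8 (110bpm 4/4) — PASS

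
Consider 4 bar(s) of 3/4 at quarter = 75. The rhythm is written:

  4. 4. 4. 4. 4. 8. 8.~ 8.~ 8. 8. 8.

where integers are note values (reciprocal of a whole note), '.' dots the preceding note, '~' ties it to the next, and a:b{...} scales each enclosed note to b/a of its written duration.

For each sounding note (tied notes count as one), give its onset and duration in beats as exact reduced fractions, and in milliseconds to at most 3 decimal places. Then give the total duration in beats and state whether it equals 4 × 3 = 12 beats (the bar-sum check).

1) 0.0ms=0b +1200.0ms=3/2b
2) 1200.0ms=3/2b +1200.0ms=3/2b
3) 2400.0ms=3b +1200.0ms=3/2b
4) 3600.0ms=9/2b +1200.0ms=3/2b
5) 4800.0ms=6b +1200.0ms=3/2b
6) 6000.0ms=15/2b +600.0ms=3/4b
7) 6600.0ms=33/4b +1800.0ms=9/4b
8) 8400.0ms=21/2b +600.0ms=3/4b
9) 9000.0ms=45/4b +600.0ms=3/4b
Σ=12b of 12 (75bpm 3/4) — PASS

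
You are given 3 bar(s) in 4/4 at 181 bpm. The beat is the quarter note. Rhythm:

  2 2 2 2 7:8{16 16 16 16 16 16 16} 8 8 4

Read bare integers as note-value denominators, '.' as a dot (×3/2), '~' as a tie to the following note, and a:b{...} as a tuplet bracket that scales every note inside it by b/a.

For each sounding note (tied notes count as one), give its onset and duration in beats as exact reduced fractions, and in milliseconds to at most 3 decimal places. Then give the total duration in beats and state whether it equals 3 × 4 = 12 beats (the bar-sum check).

1) 0.0ms=0b +662.983ms=2b
2) 662.983ms=2b +662.983ms=2b
3) 1325.967ms=4b +662.983ms=2b
4) 1988.95ms=6b +662.983ms=2b
5) 2651.934ms=8b +94.712ms=2/7b
6) 2746.646ms=58/7b +94.712ms=2/7b
7) 2841.358ms=60/7b +94.712ms=2/7b
8) 2936.069ms=62/7b +94.712ms=2/7b
9) 3030.781ms=64/7b +94.712ms=2/7b
10) 3125.493ms=66/7b +94.712ms=2/7b
11) 3220.205ms=68/7b +94.712ms=2/7b
12) 3314.917ms=10b +165.746ms=1/2b
13) 3480.663ms=21/2b +165.746ms=1/2b
14) 3646.409ms=11b +331.492ms=1b
Σ=12b of 12 (181bpm 4/4) — PASS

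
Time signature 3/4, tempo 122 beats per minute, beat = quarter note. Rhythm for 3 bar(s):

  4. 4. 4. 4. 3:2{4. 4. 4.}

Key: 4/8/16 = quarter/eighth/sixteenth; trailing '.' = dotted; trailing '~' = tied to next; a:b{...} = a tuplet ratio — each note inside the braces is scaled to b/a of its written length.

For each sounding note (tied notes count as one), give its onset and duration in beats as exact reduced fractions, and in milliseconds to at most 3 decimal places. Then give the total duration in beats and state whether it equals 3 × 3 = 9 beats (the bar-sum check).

1) 0.0ms=0b +737.705ms=3/2b
2) 737.705ms=3/2b +737.705ms=3/2b
3) 1475.41ms=3b +737.705ms=3/2b
4) 2213.115ms=9/2b +737.705ms=3/2b
5) 2950.82ms=6b +491.803ms=1b
6) 3442.623ms=7b +491.803ms=1b
7) 3934.426ms=8b +491.803ms=1b
Σ=9b of 9 (122bpm 3/4) — PASS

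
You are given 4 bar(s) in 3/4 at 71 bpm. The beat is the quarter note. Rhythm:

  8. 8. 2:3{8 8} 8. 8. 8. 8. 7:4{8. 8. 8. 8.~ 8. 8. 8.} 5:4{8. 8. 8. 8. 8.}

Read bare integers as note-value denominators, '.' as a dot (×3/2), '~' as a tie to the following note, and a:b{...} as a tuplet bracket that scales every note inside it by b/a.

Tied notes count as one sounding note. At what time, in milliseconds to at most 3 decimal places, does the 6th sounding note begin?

1. 0.0ms @ 0 + 633.803ms (3/4)
2. 633.803ms @ 3/4 + 633.803ms (3/4)
3. 1267.606ms @ 3/2 + 633.803ms (3/4)
4. 1901.408ms @ 9/4 + 633.803ms (3/4)
5. 2535.211ms @ 3 + 633.803ms (3/4)
6. 3169.014ms @ 15/4 + 633.803ms (3/4)
7. 3802.817ms @ 9/2 + 633.803ms (3/4)
8. 4436.62ms @ 21/4 + 633.803ms (3/4)
9. 5070.423ms @ 6 + 362.173ms (3/7)
10. 5432.596ms @ 45/7 + 362.173ms (3/7)
11. 5794.769ms @ 48/7 + 362.173ms (3/7)
12. 6156.942ms @ 51/7 + 724.346ms (6/7)
13. 6881.288ms @ 57/7 + 362.173ms (3/7)
14. 7243.461ms @ 60/7 + 362.173ms (3/7)
15. 7605.634ms @ 9 + 507.042ms (3/5)
16. 8112.676ms @ 48/5 + 507.042ms (3/5)
17. 8619.718ms @ 51/5 + 507.042ms (3/5)
18. 9126.761ms @ 54/5 + 507.042ms (3/5)
19. 9633.803ms @ 57/5 + 507.042ms (3/5)

note 6 onset = 15/4b = 3169.014ms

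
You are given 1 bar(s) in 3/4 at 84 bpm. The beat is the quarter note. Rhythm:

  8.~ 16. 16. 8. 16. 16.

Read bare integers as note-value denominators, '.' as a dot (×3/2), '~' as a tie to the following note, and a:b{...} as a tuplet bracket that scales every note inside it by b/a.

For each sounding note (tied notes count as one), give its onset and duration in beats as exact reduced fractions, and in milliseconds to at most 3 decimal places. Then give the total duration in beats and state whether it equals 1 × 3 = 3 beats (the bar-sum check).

1) 0.0ms=0b +803.571ms=9/8b
2) 803.571ms=9/8b +267.857ms=3/8b
3) 1071.429ms=3/2b +535.714ms=3/4b
4) 1607.143ms=9/4b +267.857ms=3/8b
5) 1875.0ms=21/8b +267.857ms=3/8b
Σ=3b of 3 (84bpm 3/4) — PASS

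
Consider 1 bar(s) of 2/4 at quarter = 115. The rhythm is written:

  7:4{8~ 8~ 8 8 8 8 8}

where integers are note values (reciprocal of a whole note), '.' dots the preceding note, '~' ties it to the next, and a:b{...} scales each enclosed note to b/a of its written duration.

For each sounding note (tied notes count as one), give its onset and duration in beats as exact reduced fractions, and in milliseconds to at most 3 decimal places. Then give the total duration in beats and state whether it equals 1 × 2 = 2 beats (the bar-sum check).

1) 0.0ms=0b +447.205ms=6/7b
2) 447.205ms=6/7b +149.068ms=2/7b
3) 596.273ms=8/7b +149.068ms=2/7b
4) 745.342ms=10/7b +149.068ms=2/7b
5) 894.41ms=12/7b +149.068ms=2/7b
Σ=2b of 2 (115bpm 2/4) — PASS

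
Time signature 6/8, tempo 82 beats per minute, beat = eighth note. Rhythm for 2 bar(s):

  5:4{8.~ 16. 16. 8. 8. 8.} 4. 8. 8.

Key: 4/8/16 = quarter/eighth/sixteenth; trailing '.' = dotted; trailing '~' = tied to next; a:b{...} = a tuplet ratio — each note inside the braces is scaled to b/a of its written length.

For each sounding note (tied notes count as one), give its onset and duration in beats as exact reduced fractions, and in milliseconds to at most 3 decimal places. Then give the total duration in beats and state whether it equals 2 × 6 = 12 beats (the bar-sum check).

1) 0.0ms=0b +1317.073ms=9/5b
2) 1317.073ms=9/5b +439.024ms=3/5b
3) 1756.098ms=12/5b +878.049ms=6/5b
4) 2634.146ms=18/5b +878.049ms=6/5b
5) 3512.195ms=24/5b +878.049ms=6/5b
6) 4390.244ms=6b +2195.122ms=3b
7) 6585.366ms=9b +1097.561ms=3/2b
8) 7682.927ms=21/2b +1097.561ms=3/2b
Σ=12b of 12 (82bpm 6/8) — PASS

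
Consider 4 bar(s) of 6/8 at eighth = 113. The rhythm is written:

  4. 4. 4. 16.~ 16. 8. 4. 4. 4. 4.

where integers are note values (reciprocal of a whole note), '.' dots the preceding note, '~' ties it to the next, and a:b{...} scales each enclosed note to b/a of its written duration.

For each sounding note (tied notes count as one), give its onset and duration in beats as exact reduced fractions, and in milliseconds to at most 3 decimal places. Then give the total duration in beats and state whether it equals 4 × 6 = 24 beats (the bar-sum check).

1) 0.0ms=0b +1592.92ms=3b
2) 1592.92ms=3b +1592.92ms=3b
3) 3185.841ms=6b +1592.92ms=3b
4) 4778.761ms=9b +796.46ms=3/2b
5) 5575.221ms=21/2b +796.46ms=3/2b
6) 6371.681ms=12b +1592.92ms=3b
7) 7964.602ms=15b +1592.92ms=3b
8) 9557.522ms=18b +1592.92ms=3b
9) 11150.442ms=21b +1592.92ms=3b
Σ=24b of 24 (113bpm 6/8) — PASS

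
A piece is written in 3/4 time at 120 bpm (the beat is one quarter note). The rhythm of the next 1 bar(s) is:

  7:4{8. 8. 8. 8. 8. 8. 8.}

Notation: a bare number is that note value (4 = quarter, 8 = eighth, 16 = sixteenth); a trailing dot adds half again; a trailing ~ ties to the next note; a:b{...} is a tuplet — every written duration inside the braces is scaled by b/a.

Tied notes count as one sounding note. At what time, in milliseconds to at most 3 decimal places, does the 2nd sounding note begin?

note 2 onset = 3/7b = 214.286ms

1. 0.0ms @ 0 + 214.286ms (3/7)
2. 214.286ms @ 3/7 + 214.286ms (3/7)
3. 428.571ms @ 6/7 + 214.286ms (3/7)
4. 642.857ms @ 9/7 + 214.286ms (3/7)
5. 857.143ms @ 12/7 + 214.286ms (3/7)
6. 1071.429ms @ 15/7 + 214.286ms (3/7)
7. 1285.714ms @ 18/7 + 214.286ms (3/7)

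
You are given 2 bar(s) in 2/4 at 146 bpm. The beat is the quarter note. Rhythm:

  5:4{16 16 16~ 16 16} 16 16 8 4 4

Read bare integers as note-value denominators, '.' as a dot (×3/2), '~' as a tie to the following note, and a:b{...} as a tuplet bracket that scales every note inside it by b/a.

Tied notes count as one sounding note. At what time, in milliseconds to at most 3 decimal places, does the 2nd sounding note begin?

note 2 onset = 1/5b = 82.192ms

1. 0.0ms @ 0 + 82.192ms (1/5)
2. 82.192ms @ 1/5 + 82.192ms (1/5)
3. 164.384ms @ 2/5 + 164.384ms (2/5)
4. 328.767ms @ 4/5 + 82.192ms (1/5)
5. 410.959ms @ 1 + 102.74ms (1/4)
6. 513.699ms @ 5/4 + 102.74ms (1/4)
7. 616.438ms @ 3/2 + 205.479ms (1/2)
8. 821.918ms @ 2 + 410.959ms (1)
9. 1232.877ms @ 3 + 410.959ms (1)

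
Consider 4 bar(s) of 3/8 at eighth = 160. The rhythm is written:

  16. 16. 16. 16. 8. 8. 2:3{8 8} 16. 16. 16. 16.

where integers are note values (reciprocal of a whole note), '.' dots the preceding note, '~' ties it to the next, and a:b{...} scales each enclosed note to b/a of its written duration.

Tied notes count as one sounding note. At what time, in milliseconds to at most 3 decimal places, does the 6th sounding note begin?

1. 0.0ms @ 0 + 281.25ms (3/4)
2. 281.25ms @ 3/4 + 281.25ms (3/4)
3. 562.5ms @ 3/2 + 281.25ms (3/4)
4. 843.75ms @ 9/4 + 281.25ms (3/4)
5. 1125.0ms @ 3 + 562.5ms (3/2)
6. 1687.5ms @ 9/2 + 562.5ms (3/2)
7. 2250.0ms @ 6 + 562.5ms (3/2)
8. 2812.5ms @ 15/2 + 562.5ms (3/2)
9. 3375.0ms @ 9 + 281.25ms (3/4)
10. 3656.25ms @ 39/4 + 281.25ms (3/4)
11. 3937.5ms @ 21/2 + 281.25ms (3/4)
12. 4218.75ms @ 45/4 + 281.25ms (3/4)

note 6 onset = 9/2b = 1687.5ms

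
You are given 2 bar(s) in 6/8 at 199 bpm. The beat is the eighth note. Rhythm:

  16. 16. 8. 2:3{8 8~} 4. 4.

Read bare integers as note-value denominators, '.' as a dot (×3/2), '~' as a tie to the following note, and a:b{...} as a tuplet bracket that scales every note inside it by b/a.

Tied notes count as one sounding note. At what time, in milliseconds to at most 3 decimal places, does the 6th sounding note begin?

note 6 onset = 9b = 2713.568ms

1. 0.0ms @ 0 + 226.131ms (3/4)
2. 226.131ms @ 3/4 + 226.131ms (3/4)
3. 452.261ms @ 3/2 + 452.261ms (3/2)
4. 904.523ms @ 3 + 452.261ms (3/2)
5. 1356.784ms @ 9/2 + 1356.784ms (9/2)
6. 2713.568ms @ 9 + 904.523ms (3)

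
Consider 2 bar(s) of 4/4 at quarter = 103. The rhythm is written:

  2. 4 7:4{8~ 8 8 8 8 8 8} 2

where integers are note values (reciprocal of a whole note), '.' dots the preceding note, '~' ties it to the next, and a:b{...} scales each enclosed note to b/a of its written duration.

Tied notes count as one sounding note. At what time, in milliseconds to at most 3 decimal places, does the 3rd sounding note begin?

1. 0.0ms @ 0 + 1747.573ms (3)
2. 1747.573ms @ 3 + 582.524ms (1)
3. 2330.097ms @ 4 + 332.871ms (4/7)
4. 2662.968ms @ 32/7 + 166.436ms (2/7)
5. 2829.404ms @ 34/7 + 166.436ms (2/7)
6. 2995.839ms @ 36/7 + 166.436ms (2/7)
7. 3162.275ms @ 38/7 + 166.436ms (2/7)
8. 3328.71ms @ 40/7 + 166.436ms (2/7)
9. 3495.146ms @ 6 + 1165.049ms (2)

note 3 onset = 4b = 2330.097ms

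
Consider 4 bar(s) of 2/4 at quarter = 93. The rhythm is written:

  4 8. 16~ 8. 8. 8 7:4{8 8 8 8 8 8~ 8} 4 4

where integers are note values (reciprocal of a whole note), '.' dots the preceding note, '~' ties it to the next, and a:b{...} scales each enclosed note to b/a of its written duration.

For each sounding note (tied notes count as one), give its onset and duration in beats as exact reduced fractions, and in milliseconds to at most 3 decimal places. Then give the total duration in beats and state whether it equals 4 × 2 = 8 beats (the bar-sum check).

1) 0.0ms=0b +645.161ms=1b
2) 645.161ms=1b +483.871ms=3/4b
3) 1129.032ms=7/4b +645.161ms=1b
4) 1774.194ms=11/4b +483.871ms=3/4b
5) 2258.065ms=7/2b +322.581ms=1/2b
6) 2580.645ms=4b +184.332ms=2/7b
7) 2764.977ms=30/7b +184.332ms=2/7b
8) 2949.309ms=32/7b +184.332ms=2/7b
9) 3133.641ms=34/7b +184.332ms=2/7b
10) 3317.972ms=36/7b +184.332ms=2/7b
11) 3502.304ms=38/7b +368.664ms=4/7b
12) 3870.968ms=6b +645.161ms=1b
13) 4516.129ms=7b +645.161ms=1b
Σ=8b of 8 (93bpm 2/4) — PASS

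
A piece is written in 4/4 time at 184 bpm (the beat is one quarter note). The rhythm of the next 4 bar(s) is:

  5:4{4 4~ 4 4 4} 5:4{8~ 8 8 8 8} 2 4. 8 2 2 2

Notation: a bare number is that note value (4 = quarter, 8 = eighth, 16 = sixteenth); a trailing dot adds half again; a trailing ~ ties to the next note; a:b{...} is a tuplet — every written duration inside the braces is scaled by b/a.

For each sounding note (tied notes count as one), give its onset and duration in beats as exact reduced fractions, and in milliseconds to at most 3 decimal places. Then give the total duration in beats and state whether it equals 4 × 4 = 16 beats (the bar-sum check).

1) 0.0ms=0b +260.87ms=4/5b
2) 260.87ms=4/5b +521.739ms=8/5b
3) 782.609ms=12/5b +260.87ms=4/5b
4) 1043.478ms=16/5b +260.87ms=4/5b
5) 1304.348ms=4b +260.87ms=4/5b
6) 1565.217ms=24/5b +130.435ms=2/5b
7) 1695.652ms=26/5b +130.435ms=2/5b
8) 1826.087ms=28/5b +130.435ms=2/5b
9) 1956.522ms=6b +652.174ms=2b
10) 2608.696ms=8b +489.13ms=3/2b
11) 3097.826ms=19/2b +163.043ms=1/2b
12) 3260.87ms=10b +652.174ms=2b
13) 3913.043ms=12b +652.174ms=2b
14) 4565.217ms=14b +652.174ms=2b
Σ=16b of 16 (184bpm 4/4) — PASS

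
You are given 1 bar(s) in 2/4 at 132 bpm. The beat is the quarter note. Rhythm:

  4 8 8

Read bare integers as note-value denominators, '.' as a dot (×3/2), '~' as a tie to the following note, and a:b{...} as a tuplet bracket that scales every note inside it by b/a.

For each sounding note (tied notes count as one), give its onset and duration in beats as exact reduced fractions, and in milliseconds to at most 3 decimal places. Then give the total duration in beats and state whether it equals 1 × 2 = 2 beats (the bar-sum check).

1) 0.0ms=0b +454.545ms=1b
2) 454.545ms=1b +227.273ms=1/2b
3) 681.818ms=3/2b +227.273ms=1/2b
Σ=2b of 2 (132bpm 2/4) — PASS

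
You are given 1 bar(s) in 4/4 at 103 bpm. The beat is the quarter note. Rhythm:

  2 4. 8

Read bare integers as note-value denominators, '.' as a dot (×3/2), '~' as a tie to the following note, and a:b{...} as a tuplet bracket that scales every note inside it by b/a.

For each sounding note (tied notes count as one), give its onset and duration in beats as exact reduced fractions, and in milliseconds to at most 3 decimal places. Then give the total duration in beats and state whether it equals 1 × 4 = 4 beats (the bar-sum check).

1) 0.0ms=0b +1165.049ms=2b
2) 1165.049ms=2b +873.786ms=3/2b
3) 2038.835ms=7/2b +291.262ms=1/2b
Σ=4b of 4 (103bpm 4/4) — PASS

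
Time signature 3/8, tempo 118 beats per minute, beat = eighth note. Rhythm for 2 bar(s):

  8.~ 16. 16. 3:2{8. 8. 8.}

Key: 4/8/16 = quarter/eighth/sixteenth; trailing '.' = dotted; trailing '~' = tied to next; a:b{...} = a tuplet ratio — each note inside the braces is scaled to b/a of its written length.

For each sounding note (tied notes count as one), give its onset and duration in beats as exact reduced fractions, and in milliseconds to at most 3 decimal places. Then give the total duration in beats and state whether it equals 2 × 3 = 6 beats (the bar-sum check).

1) 0.0ms=0b +1144.068ms=9/4b
2) 1144.068ms=9/4b +381.356ms=3/4b
3) 1525.424ms=3b +508.475ms=1b
4) 2033.898ms=4b +508.475ms=1b
5) 2542.373ms=5b +508.475ms=1b
Σ=6b of 6 (118bpm 3/8) — PASS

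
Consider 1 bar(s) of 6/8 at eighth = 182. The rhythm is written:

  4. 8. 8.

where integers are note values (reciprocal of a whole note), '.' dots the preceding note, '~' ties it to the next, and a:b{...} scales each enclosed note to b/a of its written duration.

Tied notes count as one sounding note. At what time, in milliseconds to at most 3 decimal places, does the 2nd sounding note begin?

1. 0.0ms @ 0 + 989.011ms (3)
2. 989.011ms @ 3 + 494.505ms (3/2)
3. 1483.516ms @ 9/2 + 494.505ms (3/2)

note 2 onset = 3b = 989.011ms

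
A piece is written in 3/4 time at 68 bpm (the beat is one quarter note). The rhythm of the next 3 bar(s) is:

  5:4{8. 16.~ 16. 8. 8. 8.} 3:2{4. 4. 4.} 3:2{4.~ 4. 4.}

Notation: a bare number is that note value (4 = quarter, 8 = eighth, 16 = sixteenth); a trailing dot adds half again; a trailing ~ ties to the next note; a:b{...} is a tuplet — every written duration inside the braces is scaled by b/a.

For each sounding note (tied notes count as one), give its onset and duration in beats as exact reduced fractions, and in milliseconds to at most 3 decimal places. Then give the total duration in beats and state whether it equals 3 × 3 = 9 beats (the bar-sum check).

1) 0.0ms=0b +529.412ms=3/5b
2) 529.412ms=3/5b +529.412ms=3/5b
3) 1058.824ms=6/5b +529.412ms=3/5b
4) 1588.235ms=9/5b +529.412ms=3/5b
5) 2117.647ms=12/5b +529.412ms=3/5b
6) 2647.059ms=3b +882.353ms=1b
7) 3529.412ms=4b +882.353ms=1b
8) 4411.765ms=5b +882.353ms=1b
9) 5294.118ms=6b +1764.706ms=2b
10) 7058.824ms=8b +882.353ms=1b
Σ=9b of 9 (68bpm 3/4) — PASS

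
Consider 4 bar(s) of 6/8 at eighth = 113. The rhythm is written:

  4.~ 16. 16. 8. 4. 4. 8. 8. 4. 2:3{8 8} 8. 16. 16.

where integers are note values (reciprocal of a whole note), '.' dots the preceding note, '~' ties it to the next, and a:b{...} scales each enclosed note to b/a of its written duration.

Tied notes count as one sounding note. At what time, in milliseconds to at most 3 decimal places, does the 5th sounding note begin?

note 5 onset = 9b = 4778.761ms

1. 0.0ms @ 0 + 1991.15ms (15/4)
2. 1991.15ms @ 15/4 + 398.23ms (3/4)
3. 2389.381ms @ 9/2 + 796.46ms (3/2)
4. 3185.841ms @ 6 + 1592.92ms (3)
5. 4778.761ms @ 9 + 1592.92ms (3)
6. 6371.681ms @ 12 + 796.46ms (3/2)
7. 7168.142ms @ 27/2 + 796.46ms (3/2)
8. 7964.602ms @ 15 + 1592.92ms (3)
9. 9557.522ms @ 18 + 796.46ms (3/2)
10. 10353.982ms @ 39/2 + 796.46ms (3/2)
11. 11150.442ms @ 21 + 796.46ms (3/2)
12. 11946.903ms @ 45/2 + 398.23ms (3/4)
13. 12345.133ms @ 93/4 + 398.23ms (3/4)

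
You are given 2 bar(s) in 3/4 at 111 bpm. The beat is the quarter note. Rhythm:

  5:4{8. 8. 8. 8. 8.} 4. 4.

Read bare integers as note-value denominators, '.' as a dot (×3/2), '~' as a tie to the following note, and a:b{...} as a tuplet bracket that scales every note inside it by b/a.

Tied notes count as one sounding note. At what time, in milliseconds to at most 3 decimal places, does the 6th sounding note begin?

note 6 onset = 3b = 1621.622ms

1. 0.0ms @ 0 + 324.324ms (3/5)
2. 324.324ms @ 3/5 + 324.324ms (3/5)
3. 648.649ms @ 6/5 + 324.324ms (3/5)
4. 972.973ms @ 9/5 + 324.324ms (3/5)
5. 1297.297ms @ 12/5 + 324.324ms (3/5)
6. 1621.622ms @ 3 + 810.811ms (3/2)
7. 2432.432ms @ 9/2 + 810.811ms (3/2)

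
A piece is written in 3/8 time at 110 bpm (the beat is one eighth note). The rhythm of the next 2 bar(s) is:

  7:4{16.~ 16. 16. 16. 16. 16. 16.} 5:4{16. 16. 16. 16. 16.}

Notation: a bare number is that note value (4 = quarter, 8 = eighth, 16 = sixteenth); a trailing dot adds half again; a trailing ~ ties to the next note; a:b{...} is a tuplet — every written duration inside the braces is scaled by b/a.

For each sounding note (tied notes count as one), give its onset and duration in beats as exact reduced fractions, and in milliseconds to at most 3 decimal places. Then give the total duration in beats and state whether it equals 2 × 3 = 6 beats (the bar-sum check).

1) 0.0ms=0b +467.532ms=6/7b
2) 467.532ms=6/7b +233.766ms=3/7b
3) 701.299ms=9/7b +233.766ms=3/7b
4) 935.065ms=12/7b +233.766ms=3/7b
5) 1168.831ms=15/7b +233.766ms=3/7b
6) 1402.597ms=18/7b +233.766ms=3/7b
7) 1636.364ms=3b +327.273ms=3/5b
8) 1963.636ms=18/5b +327.273ms=3/5b
9) 2290.909ms=21/5b +327.273ms=3/5b
10) 2618.182ms=24/5b +327.273ms=3/5b
11) 2945.455ms=27/5b +327.273ms=3/5b
Σ=6b of 6 (110bpm 3/8) — PASS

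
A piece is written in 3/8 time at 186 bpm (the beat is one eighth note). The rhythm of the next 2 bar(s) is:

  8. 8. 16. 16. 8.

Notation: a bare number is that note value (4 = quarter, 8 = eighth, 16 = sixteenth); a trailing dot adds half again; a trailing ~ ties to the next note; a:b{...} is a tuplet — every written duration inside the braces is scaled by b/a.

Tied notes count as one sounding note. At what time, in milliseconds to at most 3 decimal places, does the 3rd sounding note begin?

note 3 onset = 3b = 967.742ms

1. 0.0ms @ 0 + 483.871ms (3/2)
2. 483.871ms @ 3/2 + 483.871ms (3/2)
3. 967.742ms @ 3 + 241.935ms (3/4)
4. 1209.677ms @ 15/4 + 241.935ms (3/4)
5. 1451.613ms @ 9/2 + 483.871ms (3/2)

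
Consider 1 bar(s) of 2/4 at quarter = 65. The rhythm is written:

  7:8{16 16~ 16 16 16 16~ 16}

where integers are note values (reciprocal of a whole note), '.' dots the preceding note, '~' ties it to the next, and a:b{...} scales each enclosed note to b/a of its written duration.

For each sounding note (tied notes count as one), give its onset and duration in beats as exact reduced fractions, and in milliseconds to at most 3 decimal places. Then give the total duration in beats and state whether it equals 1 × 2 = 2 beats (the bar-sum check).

1) 0.0ms=0b +263.736ms=2/7b
2) 263.736ms=2/7b +527.473ms=4/7b
3) 791.209ms=6/7b +263.736ms=2/7b
4) 1054.945ms=8/7b +263.736ms=2/7b
5) 1318.681ms=10/7b +527.473ms=4/7b
Σ=2b of 2 (65bpm 2/4) — PASS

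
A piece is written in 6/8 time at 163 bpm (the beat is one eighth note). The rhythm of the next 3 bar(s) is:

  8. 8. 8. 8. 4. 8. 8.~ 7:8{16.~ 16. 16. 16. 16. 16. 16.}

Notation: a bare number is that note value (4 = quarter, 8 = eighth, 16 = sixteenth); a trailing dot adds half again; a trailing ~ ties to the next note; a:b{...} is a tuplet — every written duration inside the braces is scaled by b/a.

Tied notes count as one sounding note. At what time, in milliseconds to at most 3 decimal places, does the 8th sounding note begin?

note 8 onset = 96/7b = 5048.203ms

1. 0.0ms @ 0 + 552.147ms (3/2)
2. 552.147ms @ 3/2 + 552.147ms (3/2)
3. 1104.294ms @ 3 + 552.147ms (3/2)
4. 1656.442ms @ 9/2 + 552.147ms (3/2)
5. 2208.589ms @ 6 + 1104.294ms (3)
6. 3312.883ms @ 9 + 552.147ms (3/2)
7. 3865.031ms @ 21/2 + 1183.173ms (45/14)
8. 5048.203ms @ 96/7 + 315.513ms (6/7)
9. 5363.716ms @ 102/7 + 315.513ms (6/7)
10. 5679.229ms @ 108/7 + 315.513ms (6/7)
11. 5994.741ms @ 114/7 + 315.513ms (6/7)
12. 6310.254ms @ 120/7 + 315.513ms (6/7)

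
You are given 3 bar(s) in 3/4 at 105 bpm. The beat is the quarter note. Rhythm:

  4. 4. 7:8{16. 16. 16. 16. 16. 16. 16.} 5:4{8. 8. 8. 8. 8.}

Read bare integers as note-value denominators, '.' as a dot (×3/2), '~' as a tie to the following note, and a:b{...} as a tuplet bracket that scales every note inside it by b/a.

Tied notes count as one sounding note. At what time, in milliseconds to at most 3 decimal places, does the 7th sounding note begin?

note 7 onset = 33/7b = 2693.878ms

1. 0.0ms @ 0 + 857.143ms (3/2)
2. 857.143ms @ 3/2 + 857.143ms (3/2)
3. 1714.286ms @ 3 + 244.898ms (3/7)
4. 1959.184ms @ 24/7 + 244.898ms (3/7)
5. 2204.082ms @ 27/7 + 244.898ms (3/7)
6. 2448.98ms @ 30/7 + 244.898ms (3/7)
7. 2693.878ms @ 33/7 + 244.898ms (3/7)
8. 2938.776ms @ 36/7 + 244.898ms (3/7)
9. 3183.673ms @ 39/7 + 244.898ms (3/7)
10. 3428.571ms @ 6 + 342.857ms (3/5)
11. 3771.429ms @ 33/5 + 342.857ms (3/5)
12. 4114.286ms @ 36/5 + 342.857ms (3/5)
13. 4457.143ms @ 39/5 + 342.857ms (3/5)
14. 4800.0ms @ 42/5 + 342.857ms (3/5)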